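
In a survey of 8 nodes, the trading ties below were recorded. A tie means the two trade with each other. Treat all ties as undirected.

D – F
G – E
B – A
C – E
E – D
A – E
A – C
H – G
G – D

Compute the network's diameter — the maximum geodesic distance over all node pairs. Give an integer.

Eccentricity of each node (its greatest distance to any other): A:3, B:4, C:3, D:3, E:2, F:4, G:3, H:4.
The maximum eccentricity is 4, realized for instance by the pair B–H via B – A – E – G – H. So the diameter is 4.

4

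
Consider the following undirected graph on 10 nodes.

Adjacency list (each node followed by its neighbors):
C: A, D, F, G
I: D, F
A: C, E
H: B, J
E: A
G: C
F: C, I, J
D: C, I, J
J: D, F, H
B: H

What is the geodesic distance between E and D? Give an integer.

3

One shortest route is E – A – C – D, which uses 3 edges, and at distance 2 from E we only reach {C}, which does not include D. So d(E,D) = 3.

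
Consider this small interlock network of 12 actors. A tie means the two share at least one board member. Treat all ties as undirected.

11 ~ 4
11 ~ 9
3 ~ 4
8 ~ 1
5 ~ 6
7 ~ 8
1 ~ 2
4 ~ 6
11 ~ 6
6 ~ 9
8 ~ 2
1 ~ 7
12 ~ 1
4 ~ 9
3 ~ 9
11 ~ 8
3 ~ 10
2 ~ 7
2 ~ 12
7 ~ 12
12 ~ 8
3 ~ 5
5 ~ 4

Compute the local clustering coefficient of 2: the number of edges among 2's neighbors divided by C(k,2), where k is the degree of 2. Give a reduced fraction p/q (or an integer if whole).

1

2's neighbors: 1, 7, 8, and 12 (k = 4).
Possible neighbor pairs: C(4,2) = 6. Edges among them: 1–7, 1–8, 1–12, 7–8, 7–12, 8–12 → e = 6.
Clustering(2) = 6/6 = 1.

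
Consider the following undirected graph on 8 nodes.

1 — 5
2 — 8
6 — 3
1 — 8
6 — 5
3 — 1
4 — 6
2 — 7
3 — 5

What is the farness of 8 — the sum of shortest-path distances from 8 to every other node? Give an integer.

Distances from 8: 1:1, 2:1, 3:2, 4:4, 5:2, 6:3, 7:2.
Sum = 1 + 1 + 2 + 4 + 2 + 3 + 2 = 15.

15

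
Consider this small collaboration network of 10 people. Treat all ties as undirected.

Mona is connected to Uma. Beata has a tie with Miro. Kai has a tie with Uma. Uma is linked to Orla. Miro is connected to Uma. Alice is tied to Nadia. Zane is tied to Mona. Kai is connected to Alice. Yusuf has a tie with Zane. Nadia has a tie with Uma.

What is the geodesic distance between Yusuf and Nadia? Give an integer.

4

One shortest route is Yusuf – Zane – Mona – Uma – Nadia, which uses 4 edges, and at distance 3 from Yusuf we only reach {Uma}, which does not include Nadia. So d(Yusuf,Nadia) = 4.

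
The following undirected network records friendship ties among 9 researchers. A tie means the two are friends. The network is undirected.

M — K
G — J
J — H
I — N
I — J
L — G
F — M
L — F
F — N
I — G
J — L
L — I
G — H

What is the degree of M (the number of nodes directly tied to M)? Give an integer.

M is directly tied to F and K. That is 2 neighbors, so the degree of M is 2.

2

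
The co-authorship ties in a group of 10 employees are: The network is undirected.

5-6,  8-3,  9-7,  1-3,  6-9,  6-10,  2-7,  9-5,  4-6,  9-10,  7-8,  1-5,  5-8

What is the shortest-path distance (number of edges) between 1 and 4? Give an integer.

3

One shortest route is 1 – 5 – 6 – 4, which uses 3 edges, and at distance 2 from 1 we only reach {6, 8, 9}, which does not include 4. So d(1,4) = 3.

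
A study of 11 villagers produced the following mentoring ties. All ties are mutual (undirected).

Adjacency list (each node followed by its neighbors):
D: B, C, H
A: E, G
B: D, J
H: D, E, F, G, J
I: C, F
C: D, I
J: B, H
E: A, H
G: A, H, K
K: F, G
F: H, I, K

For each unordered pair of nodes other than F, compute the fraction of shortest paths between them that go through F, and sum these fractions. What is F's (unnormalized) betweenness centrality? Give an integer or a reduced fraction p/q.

28/3

Pairs whose geodesics pass through F — K–I: 1; K–C: 1; K–D: 1/2; K–B: 2/4; K–J: 1/2; K–H: 1/2; K–E: 1/3; I–J: 1; I–H: 1; I–E: 1; I–A: 3/3; I–G: 2/2.
All other pairs contribute 0.
Summing the contributions gives betweenness(F) = 28/3.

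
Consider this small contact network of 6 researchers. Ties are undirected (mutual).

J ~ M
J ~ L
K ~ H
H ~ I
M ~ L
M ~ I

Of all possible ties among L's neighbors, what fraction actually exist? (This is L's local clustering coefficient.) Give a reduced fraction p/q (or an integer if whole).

L's neighbors: J and M (k = 2).
Possible neighbor pairs: C(2,2) = 1. Edges among them: J–M → e = 1.
Clustering(L) = 1/1.

1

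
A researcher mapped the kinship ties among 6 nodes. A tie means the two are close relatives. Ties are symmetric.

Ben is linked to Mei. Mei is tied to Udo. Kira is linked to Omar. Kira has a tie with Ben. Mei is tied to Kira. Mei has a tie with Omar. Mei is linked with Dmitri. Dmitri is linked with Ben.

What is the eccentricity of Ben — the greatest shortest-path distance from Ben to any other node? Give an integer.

Distances from Ben: Dmitri:1, Kira:1, Mei:1, Omar:2, Udo:2.
The largest is 2 (to Omar and Udo), so the eccentricity of Ben is 2.

2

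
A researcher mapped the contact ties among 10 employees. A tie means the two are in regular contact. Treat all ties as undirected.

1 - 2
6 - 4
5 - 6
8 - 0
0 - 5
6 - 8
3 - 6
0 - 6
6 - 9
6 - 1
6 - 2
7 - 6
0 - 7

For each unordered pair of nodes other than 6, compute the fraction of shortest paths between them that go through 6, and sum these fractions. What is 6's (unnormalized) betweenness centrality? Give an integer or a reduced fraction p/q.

Pairs whose geodesics pass through 6 — 4–0: 1; 4–8: 1; 4–5: 1; 4–3: 1; 4–1: 1; 4–7: 1; 4–9: 1; 4–2: 1; 0–3: 1; 0–1: 1; 0–9: 1; 0–2: 1; 8–5: 1/2; 8–3: 1 … (+18 more pairs).
All other pairs contribute 0.
Summing the contributions gives betweenness(6) = 61/2.

61/2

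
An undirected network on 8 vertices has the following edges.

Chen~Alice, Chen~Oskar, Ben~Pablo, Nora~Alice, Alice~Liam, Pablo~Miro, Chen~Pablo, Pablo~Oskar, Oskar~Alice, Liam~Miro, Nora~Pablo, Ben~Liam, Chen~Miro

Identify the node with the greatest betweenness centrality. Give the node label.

Unnormalized betweenness of each node: Alice:7/2, Ben:1/2, Chen:4/3, Liam:2, Miro:1, Nora:1/3, Oskar:1/3, Pablo:6.
Pablo has the largest value, 6, making it the main broker — the node through which the most shortest paths run.

Pablo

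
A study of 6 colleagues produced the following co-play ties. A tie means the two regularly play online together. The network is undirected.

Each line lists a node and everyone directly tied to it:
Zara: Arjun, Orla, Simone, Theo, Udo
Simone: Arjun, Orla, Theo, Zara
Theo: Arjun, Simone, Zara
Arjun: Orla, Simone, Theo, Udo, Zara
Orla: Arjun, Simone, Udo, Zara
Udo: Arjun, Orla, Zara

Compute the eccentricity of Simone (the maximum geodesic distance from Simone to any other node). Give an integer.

2

Distances from Simone: Arjun:1, Orla:1, Theo:1, Udo:2, Zara:1.
The largest is 2 (to Udo), so the eccentricity of Simone is 2.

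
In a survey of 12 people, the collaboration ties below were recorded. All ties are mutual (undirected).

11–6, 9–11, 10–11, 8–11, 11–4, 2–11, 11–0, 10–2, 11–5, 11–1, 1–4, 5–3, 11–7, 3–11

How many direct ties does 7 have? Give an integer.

7 is directly tied to 11. That is 1 neighbor, so the degree of 7 is 1.

1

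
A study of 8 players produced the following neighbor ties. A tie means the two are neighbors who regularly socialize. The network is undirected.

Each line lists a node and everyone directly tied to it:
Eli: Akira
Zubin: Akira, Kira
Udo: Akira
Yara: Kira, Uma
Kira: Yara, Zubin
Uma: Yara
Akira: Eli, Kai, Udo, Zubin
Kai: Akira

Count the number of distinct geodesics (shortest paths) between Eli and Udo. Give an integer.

1

The shortest distance is 2, and the only length-2 path is Eli–Akira–Udo. So there is exactly 1 shortest path.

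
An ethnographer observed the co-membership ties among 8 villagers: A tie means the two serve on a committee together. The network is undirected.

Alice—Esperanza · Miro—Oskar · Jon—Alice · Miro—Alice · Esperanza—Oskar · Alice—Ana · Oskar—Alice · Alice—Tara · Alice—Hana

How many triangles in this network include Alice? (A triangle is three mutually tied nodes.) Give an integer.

Alice's neighbors: Ana, Esperanza, Hana, Jon, Miro, Oskar, and Tara.
Neighbor pairs that are themselves tied: Alice–Esperanza–Oskar; Alice–Miro–Oskar. Each forms one triangle with Alice, for 2 in total.

2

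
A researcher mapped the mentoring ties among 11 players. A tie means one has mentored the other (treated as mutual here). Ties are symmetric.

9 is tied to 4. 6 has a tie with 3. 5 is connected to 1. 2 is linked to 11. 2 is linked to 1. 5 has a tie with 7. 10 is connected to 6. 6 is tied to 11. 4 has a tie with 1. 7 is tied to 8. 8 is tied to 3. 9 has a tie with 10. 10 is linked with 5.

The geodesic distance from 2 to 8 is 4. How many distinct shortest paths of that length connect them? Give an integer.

2

The shortest distance is 4. The length-4 paths are: 2–1–5–7–8; 2–11–6–3–8.
That gives 2 distinct shortest paths.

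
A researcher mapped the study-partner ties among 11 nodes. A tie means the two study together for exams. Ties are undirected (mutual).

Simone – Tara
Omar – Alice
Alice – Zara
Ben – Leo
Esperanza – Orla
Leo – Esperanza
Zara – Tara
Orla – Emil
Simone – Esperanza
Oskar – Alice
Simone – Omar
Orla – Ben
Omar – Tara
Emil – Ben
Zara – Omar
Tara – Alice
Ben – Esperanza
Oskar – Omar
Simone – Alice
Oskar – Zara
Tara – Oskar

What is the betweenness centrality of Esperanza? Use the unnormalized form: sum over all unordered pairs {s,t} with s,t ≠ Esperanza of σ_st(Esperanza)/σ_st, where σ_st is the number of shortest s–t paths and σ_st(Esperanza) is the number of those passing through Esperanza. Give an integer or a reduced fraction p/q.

49/2

Pairs whose geodesics pass through Esperanza — Emil–Oskar: 6/6; Emil–Tara: 2/2; Emil–Zara: 6/6; Emil–Omar: 2/2; Emil–Alice: 2/2; Emil–Simone: 2/2; Orla–Leo: 1/2; Orla–Oskar: 3/3; Orla–Tara: 1; Orla–Zara: 3/3; Orla–Omar: 1; Orla–Alice: 1; Orla–Simone: 1; Ben–Oskar: 3/3 … (+11 more pairs).
All other pairs contribute 0.
Summing the contributions gives betweenness(Esperanza) = 49/2.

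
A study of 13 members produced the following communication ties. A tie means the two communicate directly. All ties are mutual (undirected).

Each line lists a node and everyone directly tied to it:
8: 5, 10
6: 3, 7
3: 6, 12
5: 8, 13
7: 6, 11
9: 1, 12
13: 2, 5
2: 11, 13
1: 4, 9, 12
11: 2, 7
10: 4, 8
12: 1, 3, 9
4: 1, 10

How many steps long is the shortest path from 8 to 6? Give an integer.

6

One shortest route is 8 – 5 – 13 – 2 – 11 – 7 – 6, which uses 6 edges, and at distance 5 from 8 we only reach {3, 7}, which does not include 6. So d(8,6) = 6.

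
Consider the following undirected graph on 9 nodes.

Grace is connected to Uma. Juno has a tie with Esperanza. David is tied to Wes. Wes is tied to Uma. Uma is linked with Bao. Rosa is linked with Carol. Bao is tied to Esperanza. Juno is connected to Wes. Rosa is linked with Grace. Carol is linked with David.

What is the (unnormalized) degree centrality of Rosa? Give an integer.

Rosa is directly tied to Carol and Grace. That is 2 neighbors, so the degree of Rosa is 2.

2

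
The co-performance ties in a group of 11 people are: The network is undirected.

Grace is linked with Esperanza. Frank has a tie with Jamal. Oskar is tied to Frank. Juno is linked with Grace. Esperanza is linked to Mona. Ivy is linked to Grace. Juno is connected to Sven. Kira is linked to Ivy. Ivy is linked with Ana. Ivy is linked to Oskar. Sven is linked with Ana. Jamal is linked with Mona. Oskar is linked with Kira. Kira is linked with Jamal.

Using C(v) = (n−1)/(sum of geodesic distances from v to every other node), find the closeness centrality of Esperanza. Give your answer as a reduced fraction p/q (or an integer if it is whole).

10/23

Distances from Esperanza: Ana:3, Frank:3, Grace:1, Ivy:2, Jamal:2, Juno:2, Kira:3, Mona:1, Oskar:3, Sven:3. Sum = 23.
n = 11, so closeness = 10/23.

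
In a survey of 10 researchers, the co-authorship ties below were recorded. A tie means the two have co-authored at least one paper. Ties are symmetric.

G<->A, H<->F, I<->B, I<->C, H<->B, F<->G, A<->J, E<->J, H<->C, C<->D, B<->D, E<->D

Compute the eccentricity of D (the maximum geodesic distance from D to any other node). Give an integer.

4

Distances from D: A:3, B:1, C:1, E:1, F:3, G:4, H:2, I:2, J:2.
The largest is 4 (to G), so the eccentricity of D is 4.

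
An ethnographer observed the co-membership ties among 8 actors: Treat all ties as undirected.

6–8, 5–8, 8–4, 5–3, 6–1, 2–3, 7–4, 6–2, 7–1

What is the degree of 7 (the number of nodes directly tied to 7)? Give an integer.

2

7 is directly tied to 1 and 4. That is 2 neighbors, so the degree of 7 is 2.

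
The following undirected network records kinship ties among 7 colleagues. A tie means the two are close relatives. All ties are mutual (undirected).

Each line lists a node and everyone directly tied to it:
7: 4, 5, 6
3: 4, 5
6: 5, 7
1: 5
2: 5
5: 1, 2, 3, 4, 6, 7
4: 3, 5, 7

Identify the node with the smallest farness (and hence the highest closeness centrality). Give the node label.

5

Farness (sum of distances to all others) for each node — 1:11, 2:11, 3:10, 4:9, 5:6, 6:10, 7:9.
The smallest farness is 6, for 5, so 5 has the highest closeness.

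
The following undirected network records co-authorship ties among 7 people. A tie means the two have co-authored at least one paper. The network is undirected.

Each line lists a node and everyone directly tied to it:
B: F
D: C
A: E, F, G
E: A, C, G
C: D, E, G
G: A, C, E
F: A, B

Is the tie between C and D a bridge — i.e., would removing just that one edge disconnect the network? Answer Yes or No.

Without the C–D edge there is no alternate route between C and D, so the network disconnects. It is a bridge.

Yes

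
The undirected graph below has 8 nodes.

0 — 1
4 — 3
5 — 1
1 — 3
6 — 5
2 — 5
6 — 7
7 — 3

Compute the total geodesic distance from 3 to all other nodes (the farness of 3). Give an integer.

12

Distances from 3: 0:2, 1:1, 2:3, 4:1, 5:2, 6:2, 7:1.
Sum = 2 + 1 + 3 + 1 + 2 + 2 + 1 = 12.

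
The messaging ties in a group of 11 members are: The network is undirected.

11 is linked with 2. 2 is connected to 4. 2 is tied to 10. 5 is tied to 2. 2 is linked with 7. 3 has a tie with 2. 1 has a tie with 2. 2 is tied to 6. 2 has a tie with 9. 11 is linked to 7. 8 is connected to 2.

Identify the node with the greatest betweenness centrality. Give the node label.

Unnormalized betweenness of each node: 1:0, 2:44, 3:0, 4:0, 5:0, 6:0, 7:0, 8:0, 9:0, 10:0, 11:0.
2 has the largest value, 44, making it the main broker — the node through which the most shortest paths run.

2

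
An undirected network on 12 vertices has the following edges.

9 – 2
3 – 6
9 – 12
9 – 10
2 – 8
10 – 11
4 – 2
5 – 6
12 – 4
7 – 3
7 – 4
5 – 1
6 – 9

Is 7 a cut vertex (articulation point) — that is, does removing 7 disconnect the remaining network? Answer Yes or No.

No

Even without 7, every remaining node can still reach every other (the residual graph is connected), so 7 is not a cut vertex.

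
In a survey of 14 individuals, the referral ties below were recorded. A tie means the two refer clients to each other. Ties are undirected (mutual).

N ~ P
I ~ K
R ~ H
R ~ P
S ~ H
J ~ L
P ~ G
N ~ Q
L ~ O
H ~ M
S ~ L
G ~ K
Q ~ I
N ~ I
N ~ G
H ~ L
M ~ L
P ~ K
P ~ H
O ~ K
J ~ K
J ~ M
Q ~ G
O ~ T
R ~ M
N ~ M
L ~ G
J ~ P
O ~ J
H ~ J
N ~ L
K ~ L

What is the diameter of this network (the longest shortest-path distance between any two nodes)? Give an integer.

4

Eccentricity of each node (its greatest distance to any other): G:3, H:3, I:3, J:3, K:2, L:2, M:3, N:3, O:3, P:3, Q:4, R:4, S:3, T:4.
The maximum eccentricity is 4, realized for instance by the pair R–T via R – H – L – O – T. So the diameter is 4.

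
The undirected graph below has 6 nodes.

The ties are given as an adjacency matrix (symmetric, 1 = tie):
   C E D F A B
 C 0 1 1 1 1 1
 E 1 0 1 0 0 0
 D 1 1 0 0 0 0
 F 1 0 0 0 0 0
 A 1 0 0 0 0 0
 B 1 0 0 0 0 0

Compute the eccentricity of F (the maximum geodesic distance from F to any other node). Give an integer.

Distances from F: A:2, B:2, C:1, D:2, E:2.
The largest is 2 (to E, D, A, and B), so the eccentricity of F is 2.

2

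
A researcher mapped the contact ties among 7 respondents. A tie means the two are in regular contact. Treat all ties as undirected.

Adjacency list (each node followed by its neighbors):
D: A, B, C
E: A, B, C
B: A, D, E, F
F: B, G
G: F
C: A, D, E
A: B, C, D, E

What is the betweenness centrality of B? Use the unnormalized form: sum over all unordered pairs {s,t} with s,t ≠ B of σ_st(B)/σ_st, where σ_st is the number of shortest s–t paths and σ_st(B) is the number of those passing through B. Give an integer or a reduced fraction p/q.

Pairs whose geodesics pass through B — G–E: 1; G–A: 1; G–D: 1; G–C: 3/3; F–E: 1; F–A: 1; F–D: 1; F–C: 3/3; E–D: 1/3.
All other pairs contribute 0.
Summing the contributions gives betweenness(B) = 25/3.

25/3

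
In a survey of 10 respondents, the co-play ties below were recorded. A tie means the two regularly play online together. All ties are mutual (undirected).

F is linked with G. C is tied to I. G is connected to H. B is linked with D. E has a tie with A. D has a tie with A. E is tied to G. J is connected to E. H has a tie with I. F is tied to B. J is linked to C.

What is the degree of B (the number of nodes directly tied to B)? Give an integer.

2

B is directly tied to D and F. That is 2 neighbors, so the degree of B is 2.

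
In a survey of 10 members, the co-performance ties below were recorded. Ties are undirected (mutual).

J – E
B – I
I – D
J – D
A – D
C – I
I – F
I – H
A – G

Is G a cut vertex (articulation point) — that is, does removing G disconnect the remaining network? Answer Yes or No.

Even without G, every remaining node can still reach every other (the residual graph is connected), so G is not a cut vertex.

No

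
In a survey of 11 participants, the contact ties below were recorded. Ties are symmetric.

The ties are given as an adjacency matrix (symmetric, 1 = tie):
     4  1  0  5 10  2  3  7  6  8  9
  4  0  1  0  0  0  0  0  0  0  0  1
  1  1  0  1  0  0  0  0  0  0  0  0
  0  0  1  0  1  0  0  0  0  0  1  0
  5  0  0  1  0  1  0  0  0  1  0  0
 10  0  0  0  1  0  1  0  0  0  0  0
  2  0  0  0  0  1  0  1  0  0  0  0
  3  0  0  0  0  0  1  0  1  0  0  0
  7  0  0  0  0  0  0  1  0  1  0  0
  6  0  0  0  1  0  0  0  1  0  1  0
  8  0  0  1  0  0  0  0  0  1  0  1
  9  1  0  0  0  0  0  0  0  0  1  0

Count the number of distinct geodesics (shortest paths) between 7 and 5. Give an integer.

The shortest distance is 2, and the only length-2 path is 7–6–5. So there is exactly 1 shortest path.

1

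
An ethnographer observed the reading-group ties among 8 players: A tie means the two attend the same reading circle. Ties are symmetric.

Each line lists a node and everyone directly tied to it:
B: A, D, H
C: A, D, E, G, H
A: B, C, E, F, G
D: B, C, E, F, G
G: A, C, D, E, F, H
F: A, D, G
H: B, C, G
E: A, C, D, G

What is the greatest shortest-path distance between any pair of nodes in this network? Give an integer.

2

Eccentricity of each node (its greatest distance to any other): A:2, B:2, C:2, D:2, E:2, F:2, G:2, H:2.
The maximum eccentricity is 2, realized for instance by the pair C–B via C – A – B. So the diameter is 2.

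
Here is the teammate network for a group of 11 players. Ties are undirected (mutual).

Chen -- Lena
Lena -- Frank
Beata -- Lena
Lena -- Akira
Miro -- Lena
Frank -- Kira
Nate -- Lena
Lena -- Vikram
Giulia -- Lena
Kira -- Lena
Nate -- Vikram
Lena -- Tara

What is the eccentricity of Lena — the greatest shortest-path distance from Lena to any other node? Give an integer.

1

Distances from Lena: Akira:1, Beata:1, Chen:1, Frank:1, Giulia:1, Kira:1, Miro:1, Nate:1, Tara:1, Vikram:1.
The largest is 1 (to Kira, Beata, Vikram, Miro, Giulia, Frank, Akira, Nate, Chen, and Tara), so the eccentricity of Lena is 1.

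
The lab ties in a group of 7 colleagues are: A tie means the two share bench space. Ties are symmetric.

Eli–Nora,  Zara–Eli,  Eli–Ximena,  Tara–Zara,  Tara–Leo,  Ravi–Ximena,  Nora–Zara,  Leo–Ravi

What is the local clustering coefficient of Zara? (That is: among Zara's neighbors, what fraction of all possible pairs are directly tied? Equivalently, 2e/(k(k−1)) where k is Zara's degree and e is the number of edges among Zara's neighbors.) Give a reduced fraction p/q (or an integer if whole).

Zara's neighbors: Eli, Nora, and Tara (k = 3).
Possible neighbor pairs: C(3,2) = 3. Edges among them: Eli–Nora → e = 1.
Clustering(Zara) = 1/3.

1/3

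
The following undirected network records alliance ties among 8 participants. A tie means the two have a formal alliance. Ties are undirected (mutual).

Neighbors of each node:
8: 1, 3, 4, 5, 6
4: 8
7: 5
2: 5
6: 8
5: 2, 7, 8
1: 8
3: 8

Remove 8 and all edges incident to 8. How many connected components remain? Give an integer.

5

Without 8, the remaining ties split the others into: {6}; {2, 5, 7}; {4}; {3}; {1}.
That's 5 separate components.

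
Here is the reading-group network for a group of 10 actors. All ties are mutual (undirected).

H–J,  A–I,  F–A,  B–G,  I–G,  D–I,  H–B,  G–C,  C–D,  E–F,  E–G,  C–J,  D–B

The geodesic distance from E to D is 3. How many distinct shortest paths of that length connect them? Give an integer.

The shortest distance is 3. The length-3 paths are: E–G–C–D; E–G–I–D; E–G–B–D.
That gives 3 distinct shortest paths.

3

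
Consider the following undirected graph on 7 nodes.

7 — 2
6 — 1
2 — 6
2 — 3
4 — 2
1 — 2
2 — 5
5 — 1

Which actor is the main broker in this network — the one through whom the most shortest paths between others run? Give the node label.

Unnormalized betweenness of each node: 1:1/2, 2:25/2, 3:0, 4:0, 5:0, 6:0, 7:0.
2 has the largest value, 25/2, making it the main broker — the node through which the most shortest paths run.

2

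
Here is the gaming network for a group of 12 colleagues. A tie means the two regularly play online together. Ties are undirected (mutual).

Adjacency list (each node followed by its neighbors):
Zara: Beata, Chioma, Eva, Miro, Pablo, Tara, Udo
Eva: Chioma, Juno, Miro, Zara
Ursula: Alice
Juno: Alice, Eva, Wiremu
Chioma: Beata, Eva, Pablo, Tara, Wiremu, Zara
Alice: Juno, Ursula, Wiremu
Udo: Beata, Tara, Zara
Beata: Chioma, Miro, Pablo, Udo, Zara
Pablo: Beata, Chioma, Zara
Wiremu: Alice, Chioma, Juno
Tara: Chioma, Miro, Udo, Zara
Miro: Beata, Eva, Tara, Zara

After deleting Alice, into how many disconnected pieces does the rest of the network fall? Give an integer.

2

Without Alice, the remaining ties split the others into: {Beata, Chioma, Eva, Juno, Miro, Pablo, Tara, Udo, Wiremu, Zara}; {Ursula}.
That's 2 separate components.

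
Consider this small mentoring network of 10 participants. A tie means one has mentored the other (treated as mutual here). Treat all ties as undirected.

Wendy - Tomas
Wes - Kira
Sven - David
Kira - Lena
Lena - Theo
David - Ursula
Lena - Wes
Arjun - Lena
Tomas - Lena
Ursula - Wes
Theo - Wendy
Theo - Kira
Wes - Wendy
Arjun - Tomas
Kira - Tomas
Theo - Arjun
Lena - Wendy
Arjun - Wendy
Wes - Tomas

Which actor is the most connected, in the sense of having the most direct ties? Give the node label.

Lena

Degrees — Arjun:4, David:2, Kira:4, Lena:6, Sven:1, Theo:4, Tomas:5, Ursula:2, Wendy:5, Wes:5.
The maximum is 6, attained only by Lena.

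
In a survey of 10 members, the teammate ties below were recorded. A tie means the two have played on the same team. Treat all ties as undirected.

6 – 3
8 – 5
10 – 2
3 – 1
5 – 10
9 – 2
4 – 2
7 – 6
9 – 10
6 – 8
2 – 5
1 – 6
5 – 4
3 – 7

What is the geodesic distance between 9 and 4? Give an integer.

One shortest route is 9 – 2 – 4, which uses 2 edges, and 9 and 4 are not directly tied, so nothing shorter exists. So d(9,4) = 2.

2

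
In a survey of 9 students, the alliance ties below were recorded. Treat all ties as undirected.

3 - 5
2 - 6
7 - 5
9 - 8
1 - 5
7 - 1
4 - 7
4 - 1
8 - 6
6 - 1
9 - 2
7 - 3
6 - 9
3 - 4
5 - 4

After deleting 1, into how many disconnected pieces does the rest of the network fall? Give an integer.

2

Without 1, the remaining ties split the others into: {2, 6, 8, 9}; {3, 4, 5, 7}.
That's 2 separate components.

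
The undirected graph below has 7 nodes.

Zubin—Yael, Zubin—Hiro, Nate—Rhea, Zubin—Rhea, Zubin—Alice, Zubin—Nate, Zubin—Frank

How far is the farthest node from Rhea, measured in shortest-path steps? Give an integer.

2

Distances from Rhea: Alice:2, Frank:2, Hiro:2, Nate:1, Yael:2, Zubin:1.
The largest is 2 (to Frank, Alice, Hiro, and Yael), so the eccentricity of Rhea is 2.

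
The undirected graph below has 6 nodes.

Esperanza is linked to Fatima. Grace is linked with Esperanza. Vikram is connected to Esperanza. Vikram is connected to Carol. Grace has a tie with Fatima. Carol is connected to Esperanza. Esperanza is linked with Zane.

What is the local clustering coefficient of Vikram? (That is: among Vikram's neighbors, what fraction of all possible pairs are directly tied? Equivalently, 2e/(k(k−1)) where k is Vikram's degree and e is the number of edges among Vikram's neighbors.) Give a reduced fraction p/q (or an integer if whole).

1

Vikram's neighbors: Carol and Esperanza (k = 2).
Possible neighbor pairs: C(2,2) = 1. Edges among them: Carol–Esperanza → e = 1.
Clustering(Vikram) = 1/1.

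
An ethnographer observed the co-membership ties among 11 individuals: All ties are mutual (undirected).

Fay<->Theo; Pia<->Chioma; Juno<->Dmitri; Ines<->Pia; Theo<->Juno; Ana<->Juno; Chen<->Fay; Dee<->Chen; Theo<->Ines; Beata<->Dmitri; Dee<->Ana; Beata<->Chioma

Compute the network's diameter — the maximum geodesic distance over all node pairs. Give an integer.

Eccentricity of each node (its greatest distance to any other): Ana:4, Beata:5, Chen:5, Chioma:5, Dee:5, Dmitri:4, Fay:4, Ines:4, Juno:3, Pia:5, Theo:3.
The maximum eccentricity is 5, realized for instance by the pair Dee–Pia via Dee – Ana – Juno – Theo – Ines – Pia. So the diameter is 5.

5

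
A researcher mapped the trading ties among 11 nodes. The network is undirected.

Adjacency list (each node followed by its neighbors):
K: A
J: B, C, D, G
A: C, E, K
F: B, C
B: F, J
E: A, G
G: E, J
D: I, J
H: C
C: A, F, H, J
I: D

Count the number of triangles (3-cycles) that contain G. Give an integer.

0

G's neighbors are E and J, but none of them are tied to each other, so no triangle contains G.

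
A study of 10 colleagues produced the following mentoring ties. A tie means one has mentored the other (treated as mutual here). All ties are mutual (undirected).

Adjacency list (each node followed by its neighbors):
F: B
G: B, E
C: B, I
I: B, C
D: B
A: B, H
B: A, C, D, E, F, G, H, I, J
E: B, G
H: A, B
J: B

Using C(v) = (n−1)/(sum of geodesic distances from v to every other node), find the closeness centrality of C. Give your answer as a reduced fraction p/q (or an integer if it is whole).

Distances from C: A:2, B:1, D:2, E:2, F:2, G:2, H:2, I:1, J:2. Sum = 16.
n = 10, so closeness = 9/16.

9/16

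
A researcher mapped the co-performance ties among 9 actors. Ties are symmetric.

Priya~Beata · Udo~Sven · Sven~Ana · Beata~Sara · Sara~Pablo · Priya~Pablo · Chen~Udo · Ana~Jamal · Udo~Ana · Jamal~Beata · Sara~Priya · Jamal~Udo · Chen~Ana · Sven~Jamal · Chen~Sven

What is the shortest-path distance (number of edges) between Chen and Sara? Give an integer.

4

One shortest route is Chen – Udo – Jamal – Beata – Sara, which uses 4 edges, and at distance 3 from Chen we only reach {Beata}, which does not include Sara. So d(Chen,Sara) = 4.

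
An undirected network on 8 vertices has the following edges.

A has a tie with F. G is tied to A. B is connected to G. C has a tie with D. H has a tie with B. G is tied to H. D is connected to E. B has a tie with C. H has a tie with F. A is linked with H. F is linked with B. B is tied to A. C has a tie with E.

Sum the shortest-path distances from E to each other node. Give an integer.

Distances from E: A:3, B:2, C:1, D:1, F:3, G:3, H:3.
Sum = 3 + 2 + 1 + 1 + 3 + 3 + 3 = 16.

16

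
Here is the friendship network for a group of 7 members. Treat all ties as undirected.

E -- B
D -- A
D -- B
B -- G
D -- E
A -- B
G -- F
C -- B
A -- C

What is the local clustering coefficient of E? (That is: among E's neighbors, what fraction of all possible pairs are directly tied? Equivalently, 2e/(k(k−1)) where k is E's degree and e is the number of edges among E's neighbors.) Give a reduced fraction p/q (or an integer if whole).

1

E's neighbors: B and D (k = 2).
Possible neighbor pairs: C(2,2) = 1. Edges among them: B–D → e = 1.
Clustering(E) = 1/1.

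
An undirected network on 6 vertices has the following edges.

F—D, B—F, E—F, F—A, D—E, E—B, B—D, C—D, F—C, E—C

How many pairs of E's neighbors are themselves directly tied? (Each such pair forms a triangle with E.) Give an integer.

E's neighbors: B, C, D, and F.
Neighbor pairs that are themselves tied: E–B–D; E–B–F; E–C–D; E–C–F; E–D–F. Each forms one triangle with E, for 5 in total.

5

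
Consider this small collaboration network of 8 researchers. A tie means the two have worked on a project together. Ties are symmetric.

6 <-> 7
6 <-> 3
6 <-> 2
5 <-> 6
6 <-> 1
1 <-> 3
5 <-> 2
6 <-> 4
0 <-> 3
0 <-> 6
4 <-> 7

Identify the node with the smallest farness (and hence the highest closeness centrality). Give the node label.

Farness (sum of distances to all others) for each node — 0:12, 1:12, 2:12, 3:11, 4:12, 5:12, 6:7, 7:12.
The smallest farness is 7, for 6, so 6 has the highest closeness.

6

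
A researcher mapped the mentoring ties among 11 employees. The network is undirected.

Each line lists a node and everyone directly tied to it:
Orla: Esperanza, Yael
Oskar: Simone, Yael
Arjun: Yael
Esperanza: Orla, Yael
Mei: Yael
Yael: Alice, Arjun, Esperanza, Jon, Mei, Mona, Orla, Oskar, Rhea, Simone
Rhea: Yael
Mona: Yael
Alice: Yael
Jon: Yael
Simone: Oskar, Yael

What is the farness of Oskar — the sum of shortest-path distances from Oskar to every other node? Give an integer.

18

Distances from Oskar: Alice:2, Arjun:2, Esperanza:2, Jon:2, Mei:2, Mona:2, Orla:2, Rhea:2, Simone:1, Yael:1.
Sum = 2 + 2 + 2 + 2 + 2 + 2 + 2 + 2 + 1 + 1 = 18.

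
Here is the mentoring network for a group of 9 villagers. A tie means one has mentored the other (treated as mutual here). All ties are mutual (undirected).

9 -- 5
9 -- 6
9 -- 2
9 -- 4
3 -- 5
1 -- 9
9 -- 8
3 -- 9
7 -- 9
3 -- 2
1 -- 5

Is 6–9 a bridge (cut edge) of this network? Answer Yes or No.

Yes

Without the 6–9 edge there is no alternate route between 6 and 9, so the network disconnects. It is a bridge.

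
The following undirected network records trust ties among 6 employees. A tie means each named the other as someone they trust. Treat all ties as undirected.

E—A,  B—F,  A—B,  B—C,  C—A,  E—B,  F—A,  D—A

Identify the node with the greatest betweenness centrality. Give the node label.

A

Unnormalized betweenness of each node: A:11/2, B:3/2, C:0, D:0, E:0, F:0.
A has the largest value, 11/2, making it the main broker — the node through which the most shortest paths run.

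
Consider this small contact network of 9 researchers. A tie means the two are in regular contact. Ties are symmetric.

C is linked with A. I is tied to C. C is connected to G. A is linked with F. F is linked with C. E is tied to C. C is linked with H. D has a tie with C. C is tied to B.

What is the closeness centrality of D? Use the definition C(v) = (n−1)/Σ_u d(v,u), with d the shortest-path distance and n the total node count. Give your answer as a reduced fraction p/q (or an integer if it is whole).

Distances from D: A:2, B:2, C:1, E:2, F:2, G:2, H:2, I:2. Sum = 15.
n = 9, so closeness = 8/15.

8/15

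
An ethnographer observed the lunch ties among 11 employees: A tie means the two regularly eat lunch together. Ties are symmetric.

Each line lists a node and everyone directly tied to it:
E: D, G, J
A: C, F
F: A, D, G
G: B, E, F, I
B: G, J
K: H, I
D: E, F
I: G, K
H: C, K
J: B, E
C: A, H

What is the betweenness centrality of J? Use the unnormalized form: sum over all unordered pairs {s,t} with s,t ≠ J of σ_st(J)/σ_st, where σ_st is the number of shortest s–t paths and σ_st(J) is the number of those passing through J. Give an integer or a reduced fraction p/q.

Pairs whose geodesics pass through J — B–E: 1/2; B–D: 1/3.
All other pairs contribute 0.
Summing the contributions gives betweenness(J) = 5/6.

5/6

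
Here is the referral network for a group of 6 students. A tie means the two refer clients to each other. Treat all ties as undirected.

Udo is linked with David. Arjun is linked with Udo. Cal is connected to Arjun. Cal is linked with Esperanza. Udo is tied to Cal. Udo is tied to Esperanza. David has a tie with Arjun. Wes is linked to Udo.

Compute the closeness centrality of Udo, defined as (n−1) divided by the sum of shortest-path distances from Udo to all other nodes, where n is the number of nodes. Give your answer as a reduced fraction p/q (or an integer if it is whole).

Distances from Udo: Arjun:1, Cal:1, David:1, Esperanza:1, Wes:1. Sum = 5.
n = 6, so closeness = 5/5 = 1.

1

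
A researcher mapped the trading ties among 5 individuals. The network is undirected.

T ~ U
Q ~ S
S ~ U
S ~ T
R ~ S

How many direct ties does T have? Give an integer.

T is directly tied to S and U. That is 2 neighbors, so the degree of T is 2.

2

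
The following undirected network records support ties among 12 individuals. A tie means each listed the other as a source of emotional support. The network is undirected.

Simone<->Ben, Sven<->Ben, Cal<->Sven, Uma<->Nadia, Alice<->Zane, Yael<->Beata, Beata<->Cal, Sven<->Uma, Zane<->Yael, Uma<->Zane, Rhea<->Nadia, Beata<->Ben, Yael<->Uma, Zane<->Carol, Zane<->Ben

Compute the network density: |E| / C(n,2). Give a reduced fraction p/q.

There are 15 edges and 12 nodes, so the maximum possible is C(12,2) = 66.
Density = 15/66 = 5/22.

5/22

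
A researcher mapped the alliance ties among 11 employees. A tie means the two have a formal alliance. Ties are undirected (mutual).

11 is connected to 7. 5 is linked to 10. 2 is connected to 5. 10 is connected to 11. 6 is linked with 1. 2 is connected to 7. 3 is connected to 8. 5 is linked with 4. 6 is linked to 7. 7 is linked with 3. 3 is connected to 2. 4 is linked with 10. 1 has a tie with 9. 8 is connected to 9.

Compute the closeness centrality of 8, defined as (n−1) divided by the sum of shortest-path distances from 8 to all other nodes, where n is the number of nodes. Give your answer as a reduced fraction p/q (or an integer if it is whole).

Distances from 8: 1:2, 2:2, 3:1, 4:4, 5:3, 6:3, 7:2, 9:1, 10:4, 11:3. Sum = 25.
n = 11, so closeness = 10/25 = 2/5.

2/5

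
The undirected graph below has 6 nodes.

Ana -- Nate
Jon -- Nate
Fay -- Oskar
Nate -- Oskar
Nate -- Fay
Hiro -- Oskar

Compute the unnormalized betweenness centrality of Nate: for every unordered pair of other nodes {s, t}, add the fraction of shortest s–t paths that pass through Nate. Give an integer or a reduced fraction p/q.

Pairs whose geodesics pass through Nate — Oskar–Jon: 1; Oskar–Ana: 1; Hiro–Jon: 1; Hiro–Ana: 1; Fay–Jon: 1; Fay–Ana: 1; Jon–Ana: 1.
All other pairs contribute 0.
Summing the contributions gives betweenness(Nate) = 7.

7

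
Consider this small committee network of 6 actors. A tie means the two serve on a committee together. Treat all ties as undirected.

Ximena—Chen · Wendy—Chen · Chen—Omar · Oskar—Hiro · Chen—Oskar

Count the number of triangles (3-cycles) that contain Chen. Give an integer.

0

Chen's neighbors are Omar, Oskar, Wendy, and Ximena, but none of them are tied to each other, so no triangle contains Chen.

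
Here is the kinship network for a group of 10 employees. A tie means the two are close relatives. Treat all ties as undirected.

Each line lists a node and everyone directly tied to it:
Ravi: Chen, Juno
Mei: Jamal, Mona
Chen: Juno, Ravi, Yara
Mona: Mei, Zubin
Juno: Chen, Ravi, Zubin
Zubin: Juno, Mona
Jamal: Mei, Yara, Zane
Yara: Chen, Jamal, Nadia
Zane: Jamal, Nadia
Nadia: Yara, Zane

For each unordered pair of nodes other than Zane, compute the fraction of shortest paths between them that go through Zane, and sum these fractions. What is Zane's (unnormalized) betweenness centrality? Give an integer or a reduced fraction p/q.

Pairs whose geodesics pass through Zane — Jamal–Nadia: 1/2; Nadia–Mona: 1/2; Nadia–Mei: 1/2.
All other pairs contribute 0.
Summing the contributions gives betweenness(Zane) = 3/2.

3/2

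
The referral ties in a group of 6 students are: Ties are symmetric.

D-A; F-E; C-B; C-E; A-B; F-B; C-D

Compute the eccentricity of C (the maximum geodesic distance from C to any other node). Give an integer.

Distances from C: A:2, B:1, D:1, E:1, F:2.
The largest is 2 (to A and F), so the eccentricity of C is 2.

2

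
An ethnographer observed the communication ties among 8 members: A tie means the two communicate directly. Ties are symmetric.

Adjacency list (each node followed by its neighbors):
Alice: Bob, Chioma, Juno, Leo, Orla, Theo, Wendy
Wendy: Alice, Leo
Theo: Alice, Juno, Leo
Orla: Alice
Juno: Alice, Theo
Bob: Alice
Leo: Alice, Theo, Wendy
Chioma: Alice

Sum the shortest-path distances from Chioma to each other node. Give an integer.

13

Distances from Chioma: Alice:1, Bob:2, Juno:2, Leo:2, Orla:2, Theo:2, Wendy:2.
Sum = 1 + 2 + 2 + 2 + 2 + 2 + 2 = 13.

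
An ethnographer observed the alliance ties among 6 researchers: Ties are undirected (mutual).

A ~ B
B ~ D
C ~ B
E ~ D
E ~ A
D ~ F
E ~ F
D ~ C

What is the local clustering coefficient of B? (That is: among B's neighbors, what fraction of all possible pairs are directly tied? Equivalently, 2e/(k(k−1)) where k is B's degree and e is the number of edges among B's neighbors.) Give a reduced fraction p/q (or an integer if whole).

B's neighbors: A, C, and D (k = 3).
Possible neighbor pairs: C(3,2) = 3. Edges among them: C–D → e = 1.
Clustering(B) = 1/3.

1/3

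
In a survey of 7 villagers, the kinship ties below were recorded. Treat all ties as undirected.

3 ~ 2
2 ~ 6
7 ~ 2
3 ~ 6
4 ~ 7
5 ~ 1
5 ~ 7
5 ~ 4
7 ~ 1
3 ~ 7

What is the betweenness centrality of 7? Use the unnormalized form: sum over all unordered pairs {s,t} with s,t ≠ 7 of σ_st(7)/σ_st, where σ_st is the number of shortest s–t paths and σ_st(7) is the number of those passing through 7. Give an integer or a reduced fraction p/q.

19/2

Pairs whose geodesics pass through 7 — 6–5: 2/2; 6–4: 2/2; 6–1: 2/2; 3–5: 1; 3–4: 1; 3–1: 1; 5–2: 1; 4–1: 1/2; 4–2: 1; 1–2: 1.
All other pairs contribute 0.
Summing the contributions gives betweenness(7) = 19/2.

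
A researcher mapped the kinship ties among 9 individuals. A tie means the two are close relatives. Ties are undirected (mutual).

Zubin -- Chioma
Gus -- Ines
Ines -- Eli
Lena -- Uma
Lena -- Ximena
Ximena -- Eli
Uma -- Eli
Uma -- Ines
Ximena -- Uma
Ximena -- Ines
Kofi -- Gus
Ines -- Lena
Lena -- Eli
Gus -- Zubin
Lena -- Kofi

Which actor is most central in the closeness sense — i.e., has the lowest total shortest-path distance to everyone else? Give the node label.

Farness (sum of distances to all others) for each node — Chioma:25, Eli:15, Gus:13, Ines:12, Kofi:15, Lena:14, Uma:15, Ximena:15, Zubin:18.
The smallest farness is 12, for Ines, so Ines has the highest closeness.

Ines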